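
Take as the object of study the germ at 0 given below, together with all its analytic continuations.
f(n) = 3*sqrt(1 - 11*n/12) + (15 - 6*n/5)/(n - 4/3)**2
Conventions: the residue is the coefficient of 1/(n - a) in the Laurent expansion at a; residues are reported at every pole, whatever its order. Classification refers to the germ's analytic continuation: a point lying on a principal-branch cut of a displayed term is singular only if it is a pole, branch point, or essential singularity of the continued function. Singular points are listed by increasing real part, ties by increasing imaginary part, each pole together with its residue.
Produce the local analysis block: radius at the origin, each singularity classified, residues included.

Radius of convergence at 0: 12/11.
At 12/11: an algebraic (square-root) branch point.
At 4/3: a pole of order 2; residue -6/5.

Denominator factor (n - 4/3)^2: pole of order 2 at 4/3, modulus 4/3.
Branch term (3)*sqrt(1 - n/(12/11)): its argument vanishes at n = 12/11, a square-root branch point, modulus 12/11.
The radius of convergence is the smallest modulus among the singular points: 12/11.
The branch term is analytic at 4/3 and contributes nothing to the residue; only the rational part matters.
At the order-2 pole 4/3 set g(n) = (n - (4/3))^2*(rational part) = 15 - 6*n/5.
Order-2 pole: residue = g'(a); g'(4/3) = -6/5, so the residue is -6/5.
List the singular points by increasing real part (a conjugate pair: the negative imaginary part first).


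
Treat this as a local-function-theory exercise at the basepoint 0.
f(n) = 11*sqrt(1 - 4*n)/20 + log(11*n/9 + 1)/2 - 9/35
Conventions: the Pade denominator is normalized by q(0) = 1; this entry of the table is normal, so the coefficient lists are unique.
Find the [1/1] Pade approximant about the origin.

Taylor coefficients needed (expand at 0): a_0 = 41/140, a_1 = -22/45, a_2 = -2387/1620.
Write the denominator as Q(n) = 1 + q1*n. Requiring Q*f - P = O(n^3) with deg P <= 1 kills the coefficients of n^2..n^2 in Q*f:
  n^2: a_2 + q1*a_1 = 0, i.e. -2387/1620 + (-22/45)*q1 = 0.
Solving this linear system: q1 = -217/72.
The numerator is Q*f truncated at degree 1: P0 = a_0 = 41/140; P1 = a_1 + q1*a_0 = -395/288.

The Pade approximant has numerator coefficients [41/140, -395/288]; denominator coefficients [1, -217/72].


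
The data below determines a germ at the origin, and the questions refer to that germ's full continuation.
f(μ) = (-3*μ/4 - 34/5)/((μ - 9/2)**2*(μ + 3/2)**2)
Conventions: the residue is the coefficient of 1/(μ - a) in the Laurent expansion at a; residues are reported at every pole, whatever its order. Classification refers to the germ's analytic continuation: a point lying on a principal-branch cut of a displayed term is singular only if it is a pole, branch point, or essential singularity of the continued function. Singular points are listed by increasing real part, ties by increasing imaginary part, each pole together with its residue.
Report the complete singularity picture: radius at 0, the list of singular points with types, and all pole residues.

Radius of convergence at 0: 3/2.
At -3/2: a pole of order 2; residue -317/4320.
At 9/2: a pole of order 2; residue 317/4320.

Denominator factor (μ + 3/2)^2: pole of order 2 at -3/2, modulus 3/2.
Denominator factor (μ - 9/2)^2: pole of order 2 at 9/2, modulus 9/2.
The radius of convergence is the smallest modulus among the singular points: 3/2.
At the order-2 pole -3/2 set g(μ) = (μ - (-3/2))^2*f(μ) = (-3*μ/4 - 34/5)/(μ - 9/2)**2.
Order-2 pole: residue = g'(a); g'(-3/2) = -317/4320, so the residue is -317/4320.
At the order-2 pole 9/2 set g(μ) = (μ - (9/2))^2*f(μ) = (-3*μ/4 - 34/5)/(μ + 3/2)**2.
Order-2 pole: residue = g'(a); g'(9/2) = 317/4320, so the residue is 317/4320.
List the singular points by increasing real part (a conjugate pair: the negative imaginary part first).


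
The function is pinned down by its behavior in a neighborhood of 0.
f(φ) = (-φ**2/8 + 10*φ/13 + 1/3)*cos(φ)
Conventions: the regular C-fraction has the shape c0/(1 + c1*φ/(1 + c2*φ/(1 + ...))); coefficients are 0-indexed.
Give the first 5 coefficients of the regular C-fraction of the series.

Taylor coefficients (expand at 0): a_0 = 1/3, a_1 = 10/13, a_2 = -7/24, a_3 = -5/13, a_4 = 11/144.
c0 = a_0 = 1/3. Peel one level at a time: if S = 1 + c*φ/S' with S'(0) = 1, then c is the φ-coefficient of S and S' = c*φ/(S - 1).
S_1 = c0/f = 1 + (-30/13)*φ + (8383/1352)*φ^2 + ...; c1 = -30/13.
S_2 = c1*φ/(S_1 - 1) = 1 + (8383/3120)*φ + (37081/57600)*φ^2 + ...; c2 = 8383/3120.
S_3 = c2*φ/(S_2 - 1) = 1 + (-482053/2011920)*φ + (-113069281/1686592536)*φ^2 + ...; c3 = -482053/2011920.
S_4 = c3*φ/(S_3 - 1) = 1 + (-86976370/310850023)*φ + ...; c4 = -86976370/310850023.

The regular C-fraction coefficients are [1/3, -30/13, 8383/3120, -482053/2011920, -86976370/310850023].


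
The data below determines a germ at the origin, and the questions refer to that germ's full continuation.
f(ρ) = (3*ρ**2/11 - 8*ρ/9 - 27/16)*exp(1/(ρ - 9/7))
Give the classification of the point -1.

The point is a regular point.

There is no denominator, hence no pole anywhere.
The essential point of exp(1/(ρ - (9/7))) is 9/7, not -1.
So the germ continues analytically to -1.


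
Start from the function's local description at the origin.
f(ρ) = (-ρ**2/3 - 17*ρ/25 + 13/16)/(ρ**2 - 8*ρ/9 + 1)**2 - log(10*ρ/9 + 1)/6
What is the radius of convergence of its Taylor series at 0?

The radius of convergence is 9/10.

Denominator factor (ρ**2 - 8*ρ/9 + 1)^2: discriminant -260/81, complex-conjugate roots (4/9) + ((1/9)*sqrt(65))*i and (4/9) - ((1/9)*sqrt(65))*i; poles of order 2, moduli 1 and 1.
Branch term (-1/6)*log(1 - ρ/(-9/10)): its argument vanishes at ρ = -9/10, a logarithmic branch point, modulus 9/10.
The radius of convergence is the smallest modulus among the singular points: 9/10.


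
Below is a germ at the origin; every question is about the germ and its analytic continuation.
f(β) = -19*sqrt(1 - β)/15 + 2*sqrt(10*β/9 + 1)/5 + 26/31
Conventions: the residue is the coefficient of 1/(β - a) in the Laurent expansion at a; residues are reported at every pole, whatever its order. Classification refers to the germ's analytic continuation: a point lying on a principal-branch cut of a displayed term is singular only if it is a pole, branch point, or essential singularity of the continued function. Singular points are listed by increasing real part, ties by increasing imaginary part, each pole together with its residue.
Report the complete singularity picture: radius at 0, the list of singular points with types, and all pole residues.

Branch term (-19/15)*sqrt(1 - β/(1)): its argument vanishes at β = 1, a square-root branch point, modulus 1.
Branch term (2/5)*sqrt(1 - β/(-9/10)): its argument vanishes at β = -9/10, a square-root branch point, modulus 9/10.
The radius of convergence is the smallest modulus among the singular points: 9/10.
List the singular points by increasing real part (a conjugate pair: the negative imaginary part first).

Radius of convergence at 0: 9/10.
At -9/10: an algebraic (square-root) branch point.
At 1: an algebraic (square-root) branch point.


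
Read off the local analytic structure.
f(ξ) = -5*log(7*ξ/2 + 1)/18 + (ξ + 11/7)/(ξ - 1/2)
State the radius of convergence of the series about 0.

Denominator factor (ξ - 1/2): pole of order 1 at 1/2, modulus 1/2.
Branch term (-5/18)*log(1 - ξ/(-2/7)): its argument vanishes at ξ = -2/7, a logarithmic branch point, modulus 2/7.
The radius of convergence is the smallest modulus among the singular points: 2/7.

The radius of convergence is 2/7.


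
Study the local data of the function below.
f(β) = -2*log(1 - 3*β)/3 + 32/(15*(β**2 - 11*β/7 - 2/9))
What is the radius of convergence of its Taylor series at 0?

The radius of convergence is -11/14 + (1/42)*sqrt(1481).

Denominator factor (β**2 - 11*β/7 - 2/9): discriminant 1481/441, real irrational roots 11/14 + (1/42)*sqrt(1481) and 11/14 - (1/42)*sqrt(1481); poles of order 1, moduli 11/14 + (1/42)*sqrt(1481) and -11/14 + (1/42)*sqrt(1481).
Branch term (-2/3)*log(1 - β/(1/3)): its argument vanishes at β = 1/3, a logarithmic branch point, modulus 1/3.
The radius of convergence is the smallest modulus among the singular points: -11/14 + (1/42)*sqrt(1481).


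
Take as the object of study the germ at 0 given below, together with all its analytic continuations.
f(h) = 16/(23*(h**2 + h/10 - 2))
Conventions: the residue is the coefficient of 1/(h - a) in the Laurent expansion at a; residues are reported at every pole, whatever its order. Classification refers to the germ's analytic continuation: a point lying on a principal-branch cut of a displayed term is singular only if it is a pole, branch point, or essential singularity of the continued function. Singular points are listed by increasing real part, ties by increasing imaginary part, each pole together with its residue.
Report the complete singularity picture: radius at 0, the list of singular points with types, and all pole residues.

Denominator factor (h**2 + h/10 - 2): discriminant 801/100, real irrational roots -1/20 + (3/20)*sqrt(89) and -1/20 - (3/20)*sqrt(89); poles of order 1, moduli -1/20 + (3/20)*sqrt(89) and 1/20 + (3/20)*sqrt(89).
The radius of convergence is the smallest modulus among the singular points: -1/20 + (3/20)*sqrt(89).
The factor h**2 + h/10 - 2 splits as (h - a)(h - a') with a = -1/20 - (3/20)*sqrt(89), a' = -1/20 + (3/20)*sqrt(89). At the order-1 pole a set g(h) = (h - a)*f(h) = [16/23] / (h - a').
Simple pole: residue = g(a) at a = -1/20 - (3/20)*sqrt(89), which is -(160/6141)*sqrt(89).
The factor h**2 + h/10 - 2 splits as (h - a)(h - a') with a = -1/20 + (3/20)*sqrt(89), a' = -1/20 - (3/20)*sqrt(89). At the order-1 pole a set g(h) = (h - a)*f(h) = [16/23] / (h - a').
Simple pole: residue = g(a) at a = -1/20 + (3/20)*sqrt(89), which is (160/6141)*sqrt(89).
List the singular points by increasing real part (a conjugate pair: the negative imaginary part first).

Radius of convergence at 0: -1/20 + (3/20)*sqrt(89).
At -1/20 - (3/20)*sqrt(89): a pole of order 1; residue -(160/6141)*sqrt(89).
At -1/20 + (3/20)*sqrt(89): a pole of order 1; residue (160/6141)*sqrt(89).


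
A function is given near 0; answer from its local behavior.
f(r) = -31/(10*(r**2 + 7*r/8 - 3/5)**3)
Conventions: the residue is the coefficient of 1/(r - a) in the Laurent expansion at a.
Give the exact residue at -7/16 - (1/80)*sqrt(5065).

The residue is (15237120/1039509197)*sqrt(5065).

The factor r**2 + 7*r/8 - 3/5 splits as (r - a)(r - a') with a = -7/16 - (1/80)*sqrt(5065), a' = -7/16 + (1/80)*sqrt(5065). At the order-3 pole a set g(r) = (r - a)^3*f(r) = [-31/10] / (r - a')^3.
Order-3 pole: residue = g''(a)/2; g''(-7/16 - (1/80)*sqrt(5065)) = (30474240/1039509197)*sqrt(5065), so the residue is (15237120/1039509197)*sqrt(5065).


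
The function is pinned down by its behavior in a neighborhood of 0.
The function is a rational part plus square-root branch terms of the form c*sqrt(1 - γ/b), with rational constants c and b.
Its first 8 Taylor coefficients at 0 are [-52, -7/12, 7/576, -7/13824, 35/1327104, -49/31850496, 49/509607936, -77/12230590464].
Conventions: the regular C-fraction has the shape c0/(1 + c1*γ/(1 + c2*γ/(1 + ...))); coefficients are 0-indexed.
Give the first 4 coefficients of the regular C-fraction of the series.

The regular C-fraction coefficients are [-52, -7/624, 5/156, 13/960].

Taylor coefficients (read off): a_0 = -52, a_1 = -7/12, a_2 = 7/576, a_3 = -7/13824.
c0 = a_0 = -52. Peel one level at a time: if S = 1 + c*γ/S' with S'(0) = 1, then c is the γ-coefficient of S and S' = c*γ/(S - 1).
S_1 = c0/f = 1 + (-7/624)*γ + (35/97344)*γ^2 + ...; c1 = -7/624.
S_2 = c1*γ/(S_1 - 1) = 1 + (5/156)*γ + (-1/2304)*γ^2 + ...; c2 = 5/156.
S_3 = c2*γ/(S_2 - 1) = 1 + (13/960)*γ + ...; c3 = 13/960.


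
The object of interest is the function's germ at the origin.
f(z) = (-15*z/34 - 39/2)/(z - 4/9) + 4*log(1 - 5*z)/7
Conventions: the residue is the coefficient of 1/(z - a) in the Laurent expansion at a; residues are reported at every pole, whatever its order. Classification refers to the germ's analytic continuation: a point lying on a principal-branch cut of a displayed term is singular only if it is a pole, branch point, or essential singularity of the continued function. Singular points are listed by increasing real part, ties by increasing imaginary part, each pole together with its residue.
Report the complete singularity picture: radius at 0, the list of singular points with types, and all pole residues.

Radius of convergence at 0: 1/5.
At 1/5: a logarithmic branch point.
At 4/9: a pole of order 1; residue -2009/102.

Denominator factor (z - 4/9): pole of order 1 at 4/9, modulus 4/9.
Branch term (4/7)*log(1 - z/(1/5)): its argument vanishes at z = 1/5, a logarithmic branch point, modulus 1/5.
The radius of convergence is the smallest modulus among the singular points: 1/5.
The branch term is analytic at 4/9 and contributes nothing to the residue; only the rational part matters.
At the order-1 pole 4/9 set g(z) = (z - (4/9))*(rational part) = -15*z/34 - 39/2.
Simple pole: residue = g(a) at a = 4/9, which is -2009/102.
List the singular points by increasing real part (a conjugate pair: the negative imaginary part first).


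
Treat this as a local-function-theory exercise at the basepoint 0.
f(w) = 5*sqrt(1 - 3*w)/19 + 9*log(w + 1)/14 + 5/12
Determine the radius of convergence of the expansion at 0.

Branch term (5/19)*sqrt(1 - w/(1/3)): its argument vanishes at w = 1/3, a square-root branch point, modulus 1/3.
Branch term (9/14)*log(1 - w/(-1)): its argument vanishes at w = -1, a logarithmic branch point, modulus 1.
The radius of convergence is the smallest modulus among the singular points: 1/3.

The radius of convergence is 1/3.


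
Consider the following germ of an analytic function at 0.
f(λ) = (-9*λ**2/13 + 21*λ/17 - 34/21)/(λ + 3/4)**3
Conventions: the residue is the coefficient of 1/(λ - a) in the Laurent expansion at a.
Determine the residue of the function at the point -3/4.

The residue is -9/13.

At the order-3 pole -3/4 set g(λ) = (λ - (-3/4))^3*f(λ) = -9*λ**2/13 + 21*λ/17 - 34/21.
Order-3 pole: residue = g''(a)/2; g''(-3/4) = -18/13, so the residue is -9/13.


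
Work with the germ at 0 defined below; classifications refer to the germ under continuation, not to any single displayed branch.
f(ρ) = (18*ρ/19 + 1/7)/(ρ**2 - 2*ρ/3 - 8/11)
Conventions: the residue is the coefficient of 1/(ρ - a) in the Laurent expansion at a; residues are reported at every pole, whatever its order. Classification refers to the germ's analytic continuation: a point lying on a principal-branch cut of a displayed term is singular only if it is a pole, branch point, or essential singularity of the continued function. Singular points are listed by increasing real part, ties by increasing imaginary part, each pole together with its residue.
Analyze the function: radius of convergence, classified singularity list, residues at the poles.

Denominator factor (ρ**2 - 2*ρ/3 - 8/11): discriminant 332/99, real irrational roots 1/3 + (1/33)*sqrt(913) and 1/3 - (1/33)*sqrt(913); poles of order 1, moduli 1/3 + (1/33)*sqrt(913) and -1/3 + (1/33)*sqrt(913).
The radius of convergence is the smallest modulus among the singular points: -1/3 + (1/33)*sqrt(913).
The factor ρ**2 - 2*ρ/3 - 8/11 splits as (ρ - a)(ρ - a') with a = 1/3 - (1/33)*sqrt(913), a' = 1/3 + (1/33)*sqrt(913). At the order-1 pole a set g(ρ) = (ρ - a)*f(ρ) = [18*ρ/19 + 1/7] / (ρ - a').
Simple pole: residue = g(a) at a = 1/3 - (1/33)*sqrt(913), which is 9/19 - (183/22078)*sqrt(913).
The factor ρ**2 - 2*ρ/3 - 8/11 splits as (ρ - a)(ρ - a') with a = 1/3 + (1/33)*sqrt(913), a' = 1/3 - (1/33)*sqrt(913). At the order-1 pole a set g(ρ) = (ρ - a)*f(ρ) = [18*ρ/19 + 1/7] / (ρ - a').
Simple pole: residue = g(a) at a = 1/3 + (1/33)*sqrt(913), which is 9/19 + (183/22078)*sqrt(913).
List the singular points by increasing real part (a conjugate pair: the negative imaginary part first).

Radius of convergence at 0: -1/3 + (1/33)*sqrt(913).
At 1/3 - (1/33)*sqrt(913): a pole of order 1; residue 9/19 - (183/22078)*sqrt(913).
At 1/3 + (1/33)*sqrt(913): a pole of order 1; residue 9/19 + (183/22078)*sqrt(913).


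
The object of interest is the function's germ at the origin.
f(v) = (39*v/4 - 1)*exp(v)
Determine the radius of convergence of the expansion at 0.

The radius of convergence is infinite.

The factor exp(v) is entire and contributes no finite singular point.
The polynomial part has no poles.
No finite singular points: the Taylor series at 0 converges everywhere.


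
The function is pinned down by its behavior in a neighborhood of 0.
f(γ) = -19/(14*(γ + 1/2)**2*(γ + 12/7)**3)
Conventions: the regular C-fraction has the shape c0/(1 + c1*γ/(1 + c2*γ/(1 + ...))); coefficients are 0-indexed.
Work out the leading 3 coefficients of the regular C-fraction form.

The regular C-fraction coefficients are [-931/864, 23/4, -577/276].

Taylor coefficients (expand at 0): a_0 = -931/864, a_1 = 21413/3456, a_2 = -470155/20736.
c0 = a_0 = -931/864. Peel one level at a time: if S = 1 + c*γ/S' with S'(0) = 1, then c is the γ-coefficient of S and S' = c*γ/(S - 1).
S_1 = c0/f = 1 + (23/4)*γ + (577/48)*γ^2 + ...; c1 = 23/4.
S_2 = c1*γ/(S_1 - 1) = 1 + (-577/276)*γ + ...; c2 = -577/276.


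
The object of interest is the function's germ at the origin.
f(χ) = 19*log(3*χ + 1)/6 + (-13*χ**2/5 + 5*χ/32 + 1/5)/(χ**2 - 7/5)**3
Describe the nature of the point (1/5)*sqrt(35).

The point is a pole of order 3.

The denominator factor χ**2 - 7/5 vanishes at (1/5)*sqrt(35) and appears to the power 3; the numerator there equals -86/25 + (1/32)*sqrt(35), nonzero, and no other factor vanishes.
The branch terms are analytic at this point.
Hence a pole whose order is the multiplicity, 3.


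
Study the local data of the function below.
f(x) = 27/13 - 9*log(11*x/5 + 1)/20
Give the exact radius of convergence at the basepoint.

The radius of convergence is 5/11.

Branch term (-9/20)*log(1 - x/(-5/11)): its argument vanishes at x = -5/11, a logarithmic branch point, modulus 5/11.
The radius of convergence is the smallest modulus among the singular points: 5/11.


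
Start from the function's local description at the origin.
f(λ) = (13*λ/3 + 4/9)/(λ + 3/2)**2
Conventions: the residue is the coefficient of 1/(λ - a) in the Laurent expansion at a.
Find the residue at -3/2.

At the order-2 pole -3/2 set g(λ) = (λ - (-3/2))^2*f(λ) = 13*λ/3 + 4/9.
Order-2 pole: residue = g'(a); g'(-3/2) = 13/3, so the residue is 13/3.

The residue is 13/3.


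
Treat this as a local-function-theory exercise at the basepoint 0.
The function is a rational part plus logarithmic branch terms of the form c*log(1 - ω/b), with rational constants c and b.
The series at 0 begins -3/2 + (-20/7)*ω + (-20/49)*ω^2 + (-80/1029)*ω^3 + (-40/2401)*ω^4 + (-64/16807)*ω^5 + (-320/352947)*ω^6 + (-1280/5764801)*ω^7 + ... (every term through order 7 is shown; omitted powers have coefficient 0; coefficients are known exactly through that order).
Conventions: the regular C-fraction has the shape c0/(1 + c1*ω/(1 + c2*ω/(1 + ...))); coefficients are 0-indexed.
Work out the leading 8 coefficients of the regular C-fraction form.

The regular C-fraction coefficients are [-3/2, -40/21, 37/21, 1/259, -38/259, -74/1995, -211/1995, -513/10339].

Taylor coefficients (read off): a_0 = -3/2, a_1 = -20/7, a_2 = -20/49, a_3 = -80/1029, a_4 = -40/2401, a_5 = -64/16807, a_6 = -320/352947, a_7 = -1280/5764801.
c0 = a_0 = -3/2. Peel one level at a time: if S = 1 + c*ω/S' with S'(0) = 1, then c is the ω-coefficient of S and S' = c*ω/(S - 1).
S_1 = c0/f = 1 + (-40/21)*ω + (1480/441)*ω^2 + ...; c1 = -40/21.
S_2 = c1*ω/(S_1 - 1) = 1 + (37/21)*ω + (-1/147)*ω^2 + ...; c2 = 37/21.
S_3 = c2*ω/(S_2 - 1) = 1 + (1/259)*ω + (38/67081)*ω^2 + ...; c3 = 1/259.
S_4 = c3*ω/(S_3 - 1) = 1 + (-38/259)*ω + (-4/735)*ω^2 + ...; c4 = -38/259.
S_5 = c4*ω/(S_4 - 1) = 1 + (-74/1995)*ω + (-15614/3980025)*ω^2 + ...; c5 = -74/1995.
S_6 = c5*ω/(S_5 - 1) = 1 + (-211/1995)*ω + (-9/1715)*ω^2 + ...; c6 = -211/1995.
S_7 = c6*ω/(S_6 - 1) = 1 + (-513/10339)*ω + ...; c7 = -513/10339.


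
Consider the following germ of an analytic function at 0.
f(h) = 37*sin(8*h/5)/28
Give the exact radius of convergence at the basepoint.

The radius of convergence is infinite.

The factor sin(8*h/5) is entire and contributes no finite singular point.
The polynomial part has no poles.
No finite singular points: the Taylor series at 0 converges everywhere.


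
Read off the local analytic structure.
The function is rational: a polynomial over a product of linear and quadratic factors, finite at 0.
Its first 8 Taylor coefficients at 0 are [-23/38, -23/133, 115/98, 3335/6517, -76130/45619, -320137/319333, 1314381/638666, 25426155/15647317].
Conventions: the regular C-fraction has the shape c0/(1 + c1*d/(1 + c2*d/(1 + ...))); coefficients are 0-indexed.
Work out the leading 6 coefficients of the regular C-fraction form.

Taylor coefficients (read off): a_0 = -23/38, a_1 = -23/133, a_2 = 115/98, a_3 = 3335/6517, a_4 = -76130/45619, a_5 = -320137/319333.
c0 = a_0 = -23/38. Peel one level at a time: if S = 1 + c*d/S' with S'(0) = 1, then c is the d-coefficient of S and S' = c*d/(S - 1).
S_1 = c0/f = 1 + (-2/7)*d + (99/49)*d^2 + ...; c1 = -2/7.
S_2 = c1*d/(S_1 - 1) = 1 + (99/14)*d + (9605/196)*d^2 + ...; c2 = 99/14.
S_3 = c2*d/(S_2 - 1) = 1 + (-9605/1386)*d + (-4655/9801)*d^2 + ...; c3 = -9605/1386.
S_4 = c3*d/(S_3 - 1) = 1 + (-13034/190179)*d + (-278516/18451205)*d^2 + ...; c4 = -13034/190179.
S_5 = c4*d/(S_4 - 1) = 1 + (-40194/182495)*d + ...; c5 = -40194/182495.

The regular C-fraction coefficients are [-23/38, -2/7, 99/14, -9605/1386, -13034/190179, -40194/182495].


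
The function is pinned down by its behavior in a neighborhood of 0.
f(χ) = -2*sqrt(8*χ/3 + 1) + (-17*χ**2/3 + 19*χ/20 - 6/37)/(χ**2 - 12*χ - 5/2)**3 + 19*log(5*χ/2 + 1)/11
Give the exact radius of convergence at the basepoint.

The radius of convergence is -6 + (1/2)*sqrt(154).

Denominator factor (χ**2 - 12*χ - 5/2)^3: discriminant 154, real irrational roots 6 + (1/2)*sqrt(154) and 6 - (1/2)*sqrt(154); poles of order 3, moduli 6 + (1/2)*sqrt(154) and -6 + (1/2)*sqrt(154).
Branch term (-2)*sqrt(1 - χ/(-3/8)): its argument vanishes at χ = -3/8, a square-root branch point, modulus 3/8.
Branch term (19/11)*log(1 - χ/(-2/5)): its argument vanishes at χ = -2/5, a logarithmic branch point, modulus 2/5.
The radius of convergence is the smallest modulus among the singular points: -6 + (1/2)*sqrt(154).


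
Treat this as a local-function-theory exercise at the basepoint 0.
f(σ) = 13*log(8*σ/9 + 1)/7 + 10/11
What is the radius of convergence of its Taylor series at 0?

Branch term (13/7)*log(1 - σ/(-9/8)): its argument vanishes at σ = -9/8, a logarithmic branch point, modulus 9/8.
The radius of convergence is the smallest modulus among the singular points: 9/8.

The radius of convergence is 9/8.


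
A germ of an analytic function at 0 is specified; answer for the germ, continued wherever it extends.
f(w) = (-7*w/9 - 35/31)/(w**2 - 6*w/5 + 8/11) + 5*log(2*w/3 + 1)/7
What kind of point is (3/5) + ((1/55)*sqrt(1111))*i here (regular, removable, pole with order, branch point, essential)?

The denominator factor w**2 - 6*w/5 + 8/11 vanishes at (3/5) + ((1/55)*sqrt(1111))*i and appears to the power 1; the numerator there equals (-742/465) - ((7/495)*sqrt(1111))*i, nonzero, and no other factor vanishes.
The branch terms are analytic at this point.
Hence a pole whose order is the multiplicity, 1.

The point is a pole of order 1.


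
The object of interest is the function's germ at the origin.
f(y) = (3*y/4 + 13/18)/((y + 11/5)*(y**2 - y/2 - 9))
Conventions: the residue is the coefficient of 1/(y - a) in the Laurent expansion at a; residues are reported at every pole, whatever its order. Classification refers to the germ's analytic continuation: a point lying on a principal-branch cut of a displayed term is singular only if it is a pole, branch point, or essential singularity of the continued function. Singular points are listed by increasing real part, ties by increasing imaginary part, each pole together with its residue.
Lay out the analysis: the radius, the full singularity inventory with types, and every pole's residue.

Radius of convergence at 0: 11/5.
At 1/4 - (1/4)*sqrt(145): a pole of order 1; residue -835/5508 - (3289/159732)*sqrt(145).
At -11/5: a pole of order 1; residue 835/2754.
At 1/4 + (1/4)*sqrt(145): a pole of order 1; residue -835/5508 + (3289/159732)*sqrt(145).


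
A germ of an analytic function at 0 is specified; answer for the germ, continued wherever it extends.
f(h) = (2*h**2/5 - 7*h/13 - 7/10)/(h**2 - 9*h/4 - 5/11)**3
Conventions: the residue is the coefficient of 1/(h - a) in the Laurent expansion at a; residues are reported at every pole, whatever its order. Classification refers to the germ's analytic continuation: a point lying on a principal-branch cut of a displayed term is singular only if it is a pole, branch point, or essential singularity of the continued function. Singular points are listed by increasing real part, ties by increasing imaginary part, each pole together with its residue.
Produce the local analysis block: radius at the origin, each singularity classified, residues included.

Radius of convergence at 0: -9/8 + (1/88)*sqrt(13321).
At 9/8 - (1/88)*sqrt(13321): a pole of order 3; residue (49717888/115437200515)*sqrt(13321).
At 9/8 + (1/88)*sqrt(13321): a pole of order 3; residue -(49717888/115437200515)*sqrt(13321).


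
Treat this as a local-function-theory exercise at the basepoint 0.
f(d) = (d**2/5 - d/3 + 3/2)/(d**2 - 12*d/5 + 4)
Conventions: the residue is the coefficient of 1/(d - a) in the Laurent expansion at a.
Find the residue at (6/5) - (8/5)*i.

The residue is (11/150) + (219/800)*i.

The factor d**2 - 12*d/5 + 4 splits as (d - a)(d - a') with a = (6/5) - (8/5)*i, a' = (6/5) + (8/5)*i. At the order-1 pole a set g(d) = (d - a)*f(d) = [d**2/5 - d/3 + 3/2] / (d - a').
Simple pole: residue = g(a) at a = (6/5) - (8/5)*i, which is (11/150) + (219/800)*i.


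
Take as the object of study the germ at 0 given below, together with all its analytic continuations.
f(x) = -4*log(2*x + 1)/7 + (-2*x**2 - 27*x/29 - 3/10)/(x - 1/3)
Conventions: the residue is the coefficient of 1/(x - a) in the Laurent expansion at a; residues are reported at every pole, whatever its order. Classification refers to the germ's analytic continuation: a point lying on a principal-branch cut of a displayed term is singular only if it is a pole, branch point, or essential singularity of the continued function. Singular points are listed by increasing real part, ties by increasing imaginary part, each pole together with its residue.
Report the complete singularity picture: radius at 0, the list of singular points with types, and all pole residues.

Denominator factor (x - 1/3): pole of order 1 at 1/3, modulus 1/3.
Branch term (-4/7)*log(1 - x/(-1/2)): its argument vanishes at x = -1/2, a logarithmic branch point, modulus 1/2.
The radius of convergence is the smallest modulus among the singular points: 1/3.
The branch term is analytic at 1/3 and contributes nothing to the residue; only the rational part matters.
At the order-1 pole 1/3 set g(x) = (x - (1/3))*(rational part) = -2*x**2 - 27*x/29 - 3/10.
Simple pole: residue = g(a) at a = 1/3, which is -2173/2610.
List the singular points by increasing real part (a conjugate pair: the negative imaginary part first).

Radius of convergence at 0: 1/3.
At -1/2: a logarithmic branch point.
At 1/3: a pole of order 1; residue -2173/2610.


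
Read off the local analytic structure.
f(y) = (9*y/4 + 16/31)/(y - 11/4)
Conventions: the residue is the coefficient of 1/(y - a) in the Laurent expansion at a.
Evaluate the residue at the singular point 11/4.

The residue is 3325/496.

At the order-1 pole 11/4 set g(y) = (y - (11/4))*f(y) = 9*y/4 + 16/31.
Simple pole: residue = g(a) at a = 11/4, which is 3325/496.


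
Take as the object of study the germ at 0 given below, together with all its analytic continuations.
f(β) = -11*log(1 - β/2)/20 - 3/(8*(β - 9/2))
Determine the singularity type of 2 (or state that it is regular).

The term (-11/20)*log(1 - β/(2)) has argument 1 - 2/(2) = 0 at 2: a logarithmic (infinitely-sheeted) branch point; the remaining terms are analytic or single-valued there.

The point is a logarithmic branch point.


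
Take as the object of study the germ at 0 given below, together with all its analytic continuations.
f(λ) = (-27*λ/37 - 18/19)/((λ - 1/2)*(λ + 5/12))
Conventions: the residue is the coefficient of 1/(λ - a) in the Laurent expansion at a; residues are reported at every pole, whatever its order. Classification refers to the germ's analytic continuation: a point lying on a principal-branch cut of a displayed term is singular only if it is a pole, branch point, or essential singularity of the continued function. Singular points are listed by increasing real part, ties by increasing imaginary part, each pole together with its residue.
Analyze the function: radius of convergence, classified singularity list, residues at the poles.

Radius of convergence at 0: 5/12.
At -5/12: a pole of order 1; residue 5427/7733.
At 1/2: a pole of order 1; residue -11070/7733.

Denominator factor (λ - 1/2): pole of order 1 at 1/2, modulus 1/2.
Denominator factor (λ + 5/12): pole of order 1 at -5/12, modulus 5/12.
The radius of convergence is the smallest modulus among the singular points: 5/12.
At the order-1 pole -5/12 set g(λ) = (λ - (-5/12))*f(λ) = (-27*λ/37 - 18/19)/(λ - 1/2).
Simple pole: residue = g(a) at a = -5/12, which is 5427/7733.
At the order-1 pole 1/2 set g(λ) = (λ - (1/2))*f(λ) = (-27*λ/37 - 18/19)/(λ + 5/12).
Simple pole: residue = g(a) at a = 1/2, which is -11070/7733.
List the singular points by increasing real part (a conjugate pair: the negative imaginary part first).


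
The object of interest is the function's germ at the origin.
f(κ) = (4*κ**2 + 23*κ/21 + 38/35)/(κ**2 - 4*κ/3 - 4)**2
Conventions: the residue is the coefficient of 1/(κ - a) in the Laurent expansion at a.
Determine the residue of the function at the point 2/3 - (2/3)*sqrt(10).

The factor κ**2 - 4*κ/3 - 4 splits as (κ - a)(κ - a') with a = 2/3 - (2/3)*sqrt(10), a' = 2/3 + (2/3)*sqrt(10). At the order-2 pole a set g(κ) = (κ - a)^2*f(κ) = [4*κ**2 + 23*κ/21 + 38/35] / (κ - a')^2.
Order-2 pole: residue = g'(a); g'(2/3 - (2/3)*sqrt(10)) = -(3351/28000)*sqrt(10), so the residue is -(3351/28000)*sqrt(10).

The residue is -(3351/28000)*sqrt(10).


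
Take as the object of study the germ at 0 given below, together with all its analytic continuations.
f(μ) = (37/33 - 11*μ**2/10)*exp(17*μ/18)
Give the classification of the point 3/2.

There is no denominator, hence no pole anywhere.
The factor exp(17*μ/18) is entire.
So the germ continues analytically to 3/2.

The point is a regular point.


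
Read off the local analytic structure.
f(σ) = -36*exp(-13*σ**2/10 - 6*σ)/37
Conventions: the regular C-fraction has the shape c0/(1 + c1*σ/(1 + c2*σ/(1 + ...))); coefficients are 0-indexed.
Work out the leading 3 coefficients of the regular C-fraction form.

Taylor coefficients (expand at 0): a_0 = -36/37, a_1 = 216/37, a_2 = -3006/185.
c0 = a_0 = -36/37. Peel one level at a time: if S = 1 + c*σ/S' with S'(0) = 1, then c is the σ-coefficient of S and S' = c*σ/(S - 1).
S_1 = c0/f = 1 + (6)*σ + (193/10)*σ^2 + ...; c1 = 6.
S_2 = c1*σ/(S_1 - 1) = 1 + (-193/60)*σ + ...; c2 = -193/60.

The regular C-fraction coefficients are [-36/37, 6, -193/60].


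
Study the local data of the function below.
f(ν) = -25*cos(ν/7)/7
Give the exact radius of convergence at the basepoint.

The factor cos(ν/7) is entire and contributes no finite singular point.
The polynomial part has no poles.
No finite singular points: the Taylor series at 0 converges everywhere.

The radius of convergence is infinite.


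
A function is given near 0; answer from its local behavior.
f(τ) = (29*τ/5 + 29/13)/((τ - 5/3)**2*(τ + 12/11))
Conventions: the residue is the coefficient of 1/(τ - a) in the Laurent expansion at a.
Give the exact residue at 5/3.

At the order-2 pole 5/3 set g(τ) = (τ - (5/3))^2*f(τ) = (29*τ/5 + 29/13)/(τ + 12/11).
Order-2 pole: residue = g'(a); g'(5/3) = 289971/538265, so the residue is 289971/538265.

The residue is 289971/538265.


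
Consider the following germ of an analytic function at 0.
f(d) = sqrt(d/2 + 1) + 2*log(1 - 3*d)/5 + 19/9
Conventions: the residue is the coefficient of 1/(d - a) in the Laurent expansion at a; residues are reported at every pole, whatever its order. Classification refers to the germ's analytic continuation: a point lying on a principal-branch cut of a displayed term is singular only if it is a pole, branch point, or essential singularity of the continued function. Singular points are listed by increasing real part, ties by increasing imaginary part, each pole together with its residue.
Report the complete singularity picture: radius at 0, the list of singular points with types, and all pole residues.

Branch term (1)*sqrt(1 - d/(-2)): its argument vanishes at d = -2, a square-root branch point, modulus 2.
Branch term (2/5)*log(1 - d/(1/3)): its argument vanishes at d = 1/3, a logarithmic branch point, modulus 1/3.
The radius of convergence is the smallest modulus among the singular points: 1/3.
List the singular points by increasing real part (a conjugate pair: the negative imaginary part first).

Radius of convergence at 0: 1/3.
At -2: an algebraic (square-root) branch point.
At 1/3: a logarithmic branch point.


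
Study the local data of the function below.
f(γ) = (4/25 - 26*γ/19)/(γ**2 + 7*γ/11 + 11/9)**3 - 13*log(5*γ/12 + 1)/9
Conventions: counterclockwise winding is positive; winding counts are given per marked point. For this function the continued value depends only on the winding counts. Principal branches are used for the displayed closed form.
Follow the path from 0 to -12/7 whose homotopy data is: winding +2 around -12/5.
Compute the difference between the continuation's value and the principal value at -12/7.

Continued minus principal equals -(52/9)*pi*i.

The rational part is single-valued and drops out of the difference; each branch term changes only by its own monodromy.
(-13/9)*log(1 - γ/(-12/5)): each positive loop around -12/5 adds 2*pi*i to the log, so winding +2 contributes (-13/9)*(2)*2*pi*i = -(52/9)*pi*i.
Summing the contributions at γ = -12/7 gives -(52/9)*pi*i.


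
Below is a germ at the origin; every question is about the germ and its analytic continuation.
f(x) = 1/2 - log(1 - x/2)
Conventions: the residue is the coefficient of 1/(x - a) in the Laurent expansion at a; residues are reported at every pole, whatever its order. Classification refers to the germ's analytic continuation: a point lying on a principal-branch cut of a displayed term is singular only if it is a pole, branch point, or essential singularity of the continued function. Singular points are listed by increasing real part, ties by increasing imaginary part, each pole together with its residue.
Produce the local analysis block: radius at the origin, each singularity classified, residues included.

Radius of convergence at 0: 2.
At 2: a logarithmic branch point.

Branch term (-1)*log(1 - x/(2)): its argument vanishes at x = 2, a logarithmic branch point, modulus 2.
The radius of convergence is the smallest modulus among the singular points: 2.


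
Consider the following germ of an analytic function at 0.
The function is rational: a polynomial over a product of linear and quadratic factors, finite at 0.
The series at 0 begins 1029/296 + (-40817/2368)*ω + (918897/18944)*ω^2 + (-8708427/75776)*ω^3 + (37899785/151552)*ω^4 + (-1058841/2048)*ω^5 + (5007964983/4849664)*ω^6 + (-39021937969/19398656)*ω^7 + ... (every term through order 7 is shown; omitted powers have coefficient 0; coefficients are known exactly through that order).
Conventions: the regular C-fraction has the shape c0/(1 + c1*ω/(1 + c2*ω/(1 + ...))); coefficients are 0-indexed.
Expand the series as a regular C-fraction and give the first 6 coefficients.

Taylor coefficients (read off): a_0 = 1029/296, a_1 = -40817/2368, a_2 = 918897/18944, a_3 = -8708427/75776, a_4 = 37899785/151552, a_5 = -1058841/2048.
c0 = a_0 = 1029/296. Peel one level at a time: if S = 1 + c*ω/S' with S'(0) = 1, then c is the ω-coefficient of S and S' = c*ω/(S - 1).
S_1 = c0/f = 1 + (119/24)*ω + (1531/144)*ω^2 + ...; c1 = 119/24.
S_2 = c1*ω/(S_1 - 1) = 1 + (-1531/714)*ω + (1134459/906304)*ω^2 + ...; c2 = -1531/714.
S_3 = c2*ω/(S_2 - 1) = 1 + (3403377/5830048)*ω + (-823875/2400216064)*ω^2 + ...; c3 = 3403377/5830048.
S_4 = c3*ω/(S_3 - 1) = 1 + (32680375/55579415328)*ω + (-11209368625/10295977781448)*ω^2 + ...; c4 = 32680375/55579415328.
S_5 = c4*ω/(S_4 - 1) = 1 + (2100532/1134459)*ω + ...; c5 = 2100532/1134459.

The regular C-fraction coefficients are [1029/296, 119/24, -1531/714, 3403377/5830048, 32680375/55579415328, 2100532/1134459].


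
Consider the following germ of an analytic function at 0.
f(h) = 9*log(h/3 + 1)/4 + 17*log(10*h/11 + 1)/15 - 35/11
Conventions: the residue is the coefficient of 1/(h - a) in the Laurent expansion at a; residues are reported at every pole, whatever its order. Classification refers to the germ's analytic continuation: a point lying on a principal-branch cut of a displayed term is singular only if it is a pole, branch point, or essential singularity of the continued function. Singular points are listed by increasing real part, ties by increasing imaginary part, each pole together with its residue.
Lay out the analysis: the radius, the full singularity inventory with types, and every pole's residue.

Branch term (9/4)*log(1 - h/(-3)): its argument vanishes at h = -3, a logarithmic branch point, modulus 3.
Branch term (17/15)*log(1 - h/(-11/10)): its argument vanishes at h = -11/10, a logarithmic branch point, modulus 11/10.
The radius of convergence is the smallest modulus among the singular points: 11/10.
List the singular points by increasing real part (a conjugate pair: the negative imaginary part first).

Radius of convergence at 0: 11/10.
At -3: a logarithmic branch point.
At -11/10: a logarithmic branch point.


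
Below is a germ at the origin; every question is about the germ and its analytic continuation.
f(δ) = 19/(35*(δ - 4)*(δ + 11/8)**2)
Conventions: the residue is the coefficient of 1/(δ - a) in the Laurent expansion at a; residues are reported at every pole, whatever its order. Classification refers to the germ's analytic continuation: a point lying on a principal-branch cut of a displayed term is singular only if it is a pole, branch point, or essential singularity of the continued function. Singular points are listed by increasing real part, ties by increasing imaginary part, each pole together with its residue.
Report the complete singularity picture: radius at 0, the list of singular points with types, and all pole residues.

Radius of convergence at 0: 11/8.
At -11/8: a pole of order 2; residue -1216/64715.
At 4: a pole of order 1; residue 1216/64715.

Denominator factor (δ + 11/8)^2: pole of order 2 at -11/8, modulus 11/8.
Denominator factor (δ - 4): pole of order 1 at 4, modulus 4.
The radius of convergence is the smallest modulus among the singular points: 11/8.
At the order-2 pole -11/8 set g(δ) = (δ - (-11/8))^2*f(δ) = 19/(35*(δ - 4)).
Order-2 pole: residue = g'(a); g'(-11/8) = -1216/64715, so the residue is -1216/64715.
At the order-1 pole 4 set g(δ) = (δ - (4))*f(δ) = 19/(35*(δ + 11/8)**2).
Simple pole: residue = g(a) at a = 4, which is 1216/64715.
List the singular points by increasing real part (a conjugate pair: the negative imaginary part first).


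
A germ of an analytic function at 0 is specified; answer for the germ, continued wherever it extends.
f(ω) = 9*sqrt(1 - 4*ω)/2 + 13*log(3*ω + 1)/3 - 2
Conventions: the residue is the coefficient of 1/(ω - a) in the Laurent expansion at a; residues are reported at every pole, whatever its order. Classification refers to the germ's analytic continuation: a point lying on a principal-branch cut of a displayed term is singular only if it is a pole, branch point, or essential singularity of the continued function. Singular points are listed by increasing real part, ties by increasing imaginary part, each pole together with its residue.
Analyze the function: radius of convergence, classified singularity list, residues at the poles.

Branch term (13/3)*log(1 - ω/(-1/3)): its argument vanishes at ω = -1/3, a logarithmic branch point, modulus 1/3.
Branch term (9/2)*sqrt(1 - ω/(1/4)): its argument vanishes at ω = 1/4, a square-root branch point, modulus 1/4.
The radius of convergence is the smallest modulus among the singular points: 1/4.
List the singular points by increasing real part (a conjugate pair: the negative imaginary part first).

Radius of convergence at 0: 1/4.
At -1/3: a logarithmic branch point.
At 1/4: an algebraic (square-root) branch point.
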